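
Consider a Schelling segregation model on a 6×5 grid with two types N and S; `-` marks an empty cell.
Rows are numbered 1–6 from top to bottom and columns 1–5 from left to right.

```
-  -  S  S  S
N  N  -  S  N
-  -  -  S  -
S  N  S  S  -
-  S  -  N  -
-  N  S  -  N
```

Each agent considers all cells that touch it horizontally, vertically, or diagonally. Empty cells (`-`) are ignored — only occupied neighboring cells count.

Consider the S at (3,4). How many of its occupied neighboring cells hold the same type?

3

Occupied neighbors of (3,4): (2,4)=S, (2,5)=N, (4,3)=S, (4,4)=S.
Same type (S): 3 of 4.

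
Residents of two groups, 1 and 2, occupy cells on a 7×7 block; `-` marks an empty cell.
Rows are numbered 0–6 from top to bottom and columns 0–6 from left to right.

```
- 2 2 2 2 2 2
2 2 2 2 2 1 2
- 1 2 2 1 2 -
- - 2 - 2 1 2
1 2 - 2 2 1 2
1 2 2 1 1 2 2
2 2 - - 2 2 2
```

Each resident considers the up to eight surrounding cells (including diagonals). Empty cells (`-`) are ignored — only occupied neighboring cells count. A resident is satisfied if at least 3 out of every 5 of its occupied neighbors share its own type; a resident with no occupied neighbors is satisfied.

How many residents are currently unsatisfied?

14

(0,1)2 4/4 satisfied
(0,2)2 5/5 satisfied
(0,3)2 5/5 satisfied
(0,4)2 4/5 satisfied
(0,5)2 4/5 satisfied
(0,6)2 2/3 satisfied
(1,0)2 2/3 satisfied
(1,1)2 5/6 satisfied
(1,2)2 7/8 satisfied
(1,3)2 7/8 satisfied
(1,4)2 6/8 satisfied
(1,5)1 1/7 not
(1,6)2 3/4 satisfied
(2,1)1 0/5 not
(2,2)2 5/6 satisfied
(2,3)2 6/7 satisfied
(2,4)1 2/7 not
(2,5)2 4/7 not
(3,2)2 4/5 satisfied
(3,4)2 4/7 not
(3,5)1 2/7 not
(3,6)2 2/4 not
(4,0)1 1/3 not
(4,1)2 3/5 satisfied
(4,3)2 4/6 satisfied
(4,4)2 3/7 not
(4,5)1 2/8 not
(4,6)2 3/5 satisfied
(5,0)1 1/5 not
(5,1)2 4/6 satisfied
(5,2)2 4/5 satisfied
(5,3)1 1/5 not
(5,4)1 2/7 not
(5,5)2 6/8 satisfied
(5,6)2 4/5 satisfied
(6,0)2 2/3 satisfied
(6,1)2 3/4 satisfied
(6,4)2 2/4 not
(6,5)2 4/5 satisfied
(6,6)2 3/3 satisfied
Unsatisfied: (1,5), (2,1), (2,4), (2,5), (3,4), (3,5), (3,6), (4,0), (4,4), (4,5), (5,0), (5,3), (5,4), (6,4) — 14 in total.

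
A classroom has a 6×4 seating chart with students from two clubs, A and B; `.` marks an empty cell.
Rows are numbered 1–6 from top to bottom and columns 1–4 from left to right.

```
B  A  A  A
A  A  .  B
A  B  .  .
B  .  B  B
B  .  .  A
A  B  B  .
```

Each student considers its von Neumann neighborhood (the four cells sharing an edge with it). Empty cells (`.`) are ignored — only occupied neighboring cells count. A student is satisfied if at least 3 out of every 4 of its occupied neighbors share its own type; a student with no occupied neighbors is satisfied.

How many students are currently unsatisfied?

Row 1: (1,1)B 0/2 ✗ · (1,2)A 2/3 ✗ · (1,3)A 2/2 ✓ · (1,4)A 1/2 ✗
Row 2: (2,1)A 2/3 ✗ · (2,2)A 2/3 ✗ · (2,4)B 0/1 ✗
Row 3: (3,1)A 1/3 ✗ · (3,2)B 0/2 ✗
Row 4: (4,1)B 1/2 ✗ · (4,3)B 1/1 ✓ · (4,4)B 1/2 ✗
Row 5: (5,1)B 1/2 ✗ · (5,4)A 0/1 ✗
Row 6: (6,1)A 0/2 ✗ · (6,2)B 1/2 ✗ · (6,3)B 1/1 ✓
Unsatisfied: (1,1), (1,2), (1,4), (2,1), (2,2), (2,4), (3,1), (3,2), (4,1), (4,4), (5,1), (5,4), (6,1), (6,2) — 14 in total.

14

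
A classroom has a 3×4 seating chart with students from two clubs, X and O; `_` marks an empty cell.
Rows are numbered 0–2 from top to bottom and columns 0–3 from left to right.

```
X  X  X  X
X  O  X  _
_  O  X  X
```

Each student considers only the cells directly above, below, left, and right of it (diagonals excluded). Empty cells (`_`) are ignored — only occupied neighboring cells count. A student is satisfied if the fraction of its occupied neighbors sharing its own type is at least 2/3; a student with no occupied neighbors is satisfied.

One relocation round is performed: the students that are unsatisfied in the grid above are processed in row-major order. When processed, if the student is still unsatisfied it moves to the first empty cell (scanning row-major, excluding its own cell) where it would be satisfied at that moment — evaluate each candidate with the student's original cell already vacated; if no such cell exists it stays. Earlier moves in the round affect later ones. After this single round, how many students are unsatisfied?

1

Initially unsatisfied (in order): (1,0), (1,1), (2,1).
  (1,0) → (1,3).
  (1,1) → (2,0).
  (2,1): no empty cell satisfies it; stays.
Resulting grid:
X X X X
_ _ X X
O O X X
Unsatisfied now: (2,1).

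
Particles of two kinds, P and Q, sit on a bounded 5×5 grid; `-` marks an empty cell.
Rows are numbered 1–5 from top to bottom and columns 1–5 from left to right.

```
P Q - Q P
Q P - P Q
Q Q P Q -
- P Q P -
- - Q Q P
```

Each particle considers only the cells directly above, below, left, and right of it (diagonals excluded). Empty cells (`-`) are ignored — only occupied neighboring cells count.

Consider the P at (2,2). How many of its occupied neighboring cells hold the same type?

0

Occupied neighbors of (2,2): (1,2)=Q, (3,2)=Q, (2,1)=Q.
Same type (P): 0 of 3.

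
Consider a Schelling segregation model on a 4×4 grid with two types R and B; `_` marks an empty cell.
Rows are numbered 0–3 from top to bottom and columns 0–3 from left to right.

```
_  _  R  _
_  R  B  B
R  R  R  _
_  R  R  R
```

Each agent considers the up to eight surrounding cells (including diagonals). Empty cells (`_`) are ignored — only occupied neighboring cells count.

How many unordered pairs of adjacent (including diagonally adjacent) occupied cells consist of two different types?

6

Scan each occupied cell's neighbors to the right and below (and the two forward diagonals) so each pair is counted once.
From row 0: 2 unlike of 3 pairs (running 2/3).
From row 1: 4 unlike of 8 pairs (running 6/11).
From row 2: 0 unlike of 8 pairs (running 6/19).
From row 3: 0 unlike of 2 pairs (running 6/21).
Total adjacent occupied pairs: 21; unlike-type pairs: 6.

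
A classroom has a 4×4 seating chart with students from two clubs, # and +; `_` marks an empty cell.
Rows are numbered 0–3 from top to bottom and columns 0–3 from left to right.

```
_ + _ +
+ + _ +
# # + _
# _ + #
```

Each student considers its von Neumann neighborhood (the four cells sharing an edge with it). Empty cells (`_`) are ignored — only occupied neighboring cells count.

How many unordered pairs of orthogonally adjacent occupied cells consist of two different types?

Scan each occupied cell's neighbors to the right and below so each pair is counted once.
From row 0: 0 unlike of 2 pairs (running 0/2).
From row 1: 2 unlike of 3 pairs (running 2/5).
From row 2: 1 unlike of 4 pairs (running 3/9).
From row 3: 1 unlike of 1 pairs (running 4/10).
Total adjacent occupied pairs: 10; unlike-type pairs: 4.

4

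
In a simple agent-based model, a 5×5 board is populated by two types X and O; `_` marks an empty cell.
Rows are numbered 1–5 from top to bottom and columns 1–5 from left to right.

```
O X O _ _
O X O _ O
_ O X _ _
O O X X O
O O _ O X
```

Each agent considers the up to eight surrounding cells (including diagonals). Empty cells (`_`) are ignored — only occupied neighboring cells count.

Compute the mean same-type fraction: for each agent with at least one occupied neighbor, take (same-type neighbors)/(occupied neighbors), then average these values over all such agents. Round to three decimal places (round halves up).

0.494

(1,1)O 1/3
(1,2)X 1/5
(1,3)O 1/3
(2,1)O 2/4
(2,2)X 2/7
(2,3)O 2/5
(2,5)O — no occupied neighbors
(3,2)O 4/7
(3,3)X 3/6
(4,1)O 4/4
(4,2)O 4/6
(4,3)X 2/6
(4,4)X 3/5
(4,5)O 1/3
(5,1)O 3/3
(5,2)O 3/4
(5,4)O 1/4
(5,5)X 1/3
Sum over 17 agents: 1/3 + 1/5 + 1/3 + 2/4 + 2/7 + 2/5 + 4/7 + 3/6 + 4/4 + 4/6 + 2/6 + 3/5 + 1/3 + 3/3 + 3/4 + 1/4 + 1/3 = 881/105; mean = 881/105 ÷ 17 = 881/1785 = 0.493557… → 0.494.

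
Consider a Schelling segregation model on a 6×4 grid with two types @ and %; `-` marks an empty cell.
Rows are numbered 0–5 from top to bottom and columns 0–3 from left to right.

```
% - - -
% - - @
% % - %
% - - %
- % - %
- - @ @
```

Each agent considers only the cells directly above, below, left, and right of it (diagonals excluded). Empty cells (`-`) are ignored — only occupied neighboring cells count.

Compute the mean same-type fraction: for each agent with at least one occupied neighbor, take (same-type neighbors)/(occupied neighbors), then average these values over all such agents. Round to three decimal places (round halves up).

(0,0)% 1/1
(1,0)% 2/2
(1,3)@ 0/1
(2,0)% 3/3
(2,1)% 1/1
(2,3)% 1/2
(3,0)% 1/1
(3,3)% 2/2
(4,1)% — no occupied neighbors
(4,3)% 1/2
(5,2)@ 1/1
(5,3)@ 1/2
Sum over 11 agents: 1/1 + 2/2 + 0/1 + 3/3 + 1/1 + 1/2 + 1/1 + 2/2 + 1/2 + 1/1 + 1/2 = 17/2; mean = 17/2 ÷ 11 = 17/22 = 0.772727… → 0.773.

0.773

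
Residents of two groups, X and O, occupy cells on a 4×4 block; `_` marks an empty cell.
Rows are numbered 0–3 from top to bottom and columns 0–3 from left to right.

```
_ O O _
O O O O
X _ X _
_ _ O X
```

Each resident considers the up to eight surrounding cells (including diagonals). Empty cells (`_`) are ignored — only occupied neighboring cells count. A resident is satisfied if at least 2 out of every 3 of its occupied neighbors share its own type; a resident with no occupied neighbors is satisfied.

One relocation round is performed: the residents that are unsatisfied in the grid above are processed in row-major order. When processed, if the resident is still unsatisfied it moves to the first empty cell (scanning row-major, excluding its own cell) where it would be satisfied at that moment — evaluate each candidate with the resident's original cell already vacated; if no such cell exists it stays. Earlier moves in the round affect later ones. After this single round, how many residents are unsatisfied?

1

Initially unsatisfied (in order): (2,0), (2,2), (3,2), (3,3).
  (2,0) → (3,0).
  (2,2): no empty cell satisfies it; stays.
  (3,2) → (0,0).
  (3,3): now satisfied by earlier moves; stays.
Resulting grid:
O O O _
O O O O
_ _ X _
X _ _ X
Unsatisfied now: (2,2).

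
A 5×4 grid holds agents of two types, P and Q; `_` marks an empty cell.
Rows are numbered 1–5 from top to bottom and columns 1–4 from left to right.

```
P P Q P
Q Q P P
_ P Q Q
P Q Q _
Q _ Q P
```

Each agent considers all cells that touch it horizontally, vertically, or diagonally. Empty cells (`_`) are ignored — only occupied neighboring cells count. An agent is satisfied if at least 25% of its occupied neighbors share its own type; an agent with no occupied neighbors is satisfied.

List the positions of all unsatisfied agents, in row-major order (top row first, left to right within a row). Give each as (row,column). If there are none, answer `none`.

(1,3), (5,4)

Row 1: (1,1)P 1/3 satisfied · (1,2)P 2/5 satisfied · (1,3)Q 1/5 not · (1,4)P 2/3 satisfied
Row 2: (2,1)Q 1/4 satisfied · (2,2)Q 3/7 satisfied · (2,3)P 4/8 satisfied · (2,4)P 2/5 satisfied
Row 3: (3,2)P 2/7 satisfied · (3,3)Q 4/7 satisfied · (3,4)Q 2/4 satisfied
Row 4: (4,1)P 1/3 satisfied · (4,2)Q 4/6 satisfied · (4,3)Q 4/6 satisfied
Row 5: (5,1)Q 1/2 satisfied · (5,3)Q 2/3 satisfied · (5,4)P 0/2 not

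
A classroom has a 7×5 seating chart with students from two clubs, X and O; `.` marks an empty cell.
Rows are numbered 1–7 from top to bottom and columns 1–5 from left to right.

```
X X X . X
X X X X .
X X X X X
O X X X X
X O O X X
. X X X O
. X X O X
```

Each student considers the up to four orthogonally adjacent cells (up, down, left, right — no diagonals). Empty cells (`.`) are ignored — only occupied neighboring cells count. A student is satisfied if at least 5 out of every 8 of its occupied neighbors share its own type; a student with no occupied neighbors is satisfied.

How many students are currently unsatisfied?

9

(1,1)X 2/2 satisfied
(1,2)X 3/3 satisfied
(1,3)X 2/2 satisfied
(1,5)X 0/0 satisfied
(2,1)X 3/3 satisfied
(2,2)X 4/4 satisfied
(2,3)X 4/4 satisfied
(2,4)X 2/2 satisfied
(3,1)X 2/3 satisfied
(3,2)X 4/4 satisfied
(3,3)X 4/4 satisfied
(3,4)X 4/4 satisfied
(3,5)X 2/2 satisfied
(4,1)O 0/3 not
(4,2)X 2/4 not
(4,3)X 3/4 satisfied
(4,4)X 4/4 satisfied
(4,5)X 3/3 satisfied
(5,1)X 0/2 not
(5,2)O 1/4 not
(5,3)O 1/4 not
(5,4)X 3/4 satisfied
(5,5)X 2/3 satisfied
(6,2)X 2/3 satisfied
(6,3)X 3/4 satisfied
(6,4)X 2/4 not
(6,5)O 0/3 not
(7,2)X 2/2 satisfied
(7,3)X 2/3 satisfied
(7,4)O 0/3 not
(7,5)X 0/2 not
Unsatisfied: (4,1), (4,2), (5,1), (5,2), (5,3), (6,4), (6,5), (7,4), (7,5) — 9 in total.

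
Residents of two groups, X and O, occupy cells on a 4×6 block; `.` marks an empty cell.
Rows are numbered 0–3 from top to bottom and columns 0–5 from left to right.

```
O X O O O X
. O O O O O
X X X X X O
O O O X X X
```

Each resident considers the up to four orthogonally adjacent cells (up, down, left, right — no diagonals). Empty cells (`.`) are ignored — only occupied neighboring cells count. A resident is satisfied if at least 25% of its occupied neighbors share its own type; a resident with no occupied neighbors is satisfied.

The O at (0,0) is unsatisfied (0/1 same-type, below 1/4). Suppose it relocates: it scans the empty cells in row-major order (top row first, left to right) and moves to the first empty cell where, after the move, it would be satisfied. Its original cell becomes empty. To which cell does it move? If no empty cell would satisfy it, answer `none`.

Vacating (0,0). Empty cells in order:
  (1,0): 1/2 same-type → satisfied — stop here.

(1,0)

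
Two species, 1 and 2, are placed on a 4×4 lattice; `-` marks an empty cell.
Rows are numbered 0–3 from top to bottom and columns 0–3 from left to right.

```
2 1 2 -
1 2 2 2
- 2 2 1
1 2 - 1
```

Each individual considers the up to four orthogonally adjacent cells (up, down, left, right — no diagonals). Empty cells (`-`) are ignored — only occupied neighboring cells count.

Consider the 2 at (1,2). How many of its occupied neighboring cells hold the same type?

Occupied neighbors of (1,2): (0,2)=2, (2,2)=2, (1,1)=2, (1,3)=2.
Same type (2): 4 of 4.

4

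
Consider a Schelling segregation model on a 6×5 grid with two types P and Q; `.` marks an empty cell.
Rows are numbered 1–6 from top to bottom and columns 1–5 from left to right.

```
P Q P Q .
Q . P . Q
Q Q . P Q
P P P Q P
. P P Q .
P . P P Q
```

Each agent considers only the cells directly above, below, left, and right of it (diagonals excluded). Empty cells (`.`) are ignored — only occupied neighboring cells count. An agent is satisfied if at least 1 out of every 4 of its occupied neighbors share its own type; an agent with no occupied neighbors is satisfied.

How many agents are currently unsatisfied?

6

Row 1: (1,1)P 0/2 ✗ · (1,2)Q 0/2 ✗ · (1,3)P 1/3 ✓ · (1,4)Q 0/1 ✗
Row 2: (2,1)Q 1/2 ✓ · (2,3)P 1/1 ✓ · (2,5)Q 1/1 ✓
Row 3: (3,1)Q 2/3 ✓ · (3,2)Q 1/2 ✓ · (3,4)P 0/2 ✗ · (3,5)Q 1/3 ✓
Row 4: (4,1)P 1/2 ✓ · (4,2)P 3/4 ✓ · (4,3)P 2/3 ✓ · (4,4)Q 1/4 ✓ · (4,5)P 0/2 ✗
Row 5: (5,2)P 2/2 ✓ · (5,3)P 3/4 ✓ · (5,4)Q 1/3 ✓
Row 6: (6,1)P 0/0 ✓ · (6,3)P 2/2 ✓ · (6,4)P 1/3 ✓ · (6,5)Q 0/1 ✗
Unsatisfied: (1,1), (1,2), (1,4), (3,4), (4,5), (6,5) — 6 in total.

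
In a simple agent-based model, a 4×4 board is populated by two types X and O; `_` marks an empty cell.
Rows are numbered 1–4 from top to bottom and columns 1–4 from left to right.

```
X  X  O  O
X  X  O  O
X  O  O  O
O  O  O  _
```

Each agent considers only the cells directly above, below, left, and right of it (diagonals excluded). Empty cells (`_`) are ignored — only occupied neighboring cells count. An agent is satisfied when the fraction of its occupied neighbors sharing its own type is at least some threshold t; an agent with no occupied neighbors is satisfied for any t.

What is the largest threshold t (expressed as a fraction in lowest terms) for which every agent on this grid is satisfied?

(1,1)X 2/2
(1,2)X 2/3
(1,3)O 2/3
(1,4)O 2/2
(2,1)X 3/3
(2,2)X 2/4
(2,3)O 3/4
(2,4)O 3/3
(3,1)X 1/3
(3,2)O 2/4
(3,3)O 4/4
(3,4)O 2/2
(4,1)O 1/2
(4,2)O 3/3
(4,3)O 2/2
The smallest same-type fraction is 1/3 at (3,1), which reduces to 1/3. Any threshold above that leaves this agent unsatisfied.

1/3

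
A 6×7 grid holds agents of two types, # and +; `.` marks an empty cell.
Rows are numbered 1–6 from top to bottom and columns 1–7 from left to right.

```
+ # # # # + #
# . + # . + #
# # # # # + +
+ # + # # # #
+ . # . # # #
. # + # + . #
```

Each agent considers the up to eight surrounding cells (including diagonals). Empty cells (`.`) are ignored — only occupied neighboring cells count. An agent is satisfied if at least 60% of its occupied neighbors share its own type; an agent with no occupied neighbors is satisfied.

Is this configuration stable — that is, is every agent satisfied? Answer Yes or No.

Row 1: (1,1)+ 0/2 unhappy · (1,2)# 2/4 unhappy · (1,3)# 3/4 ok · (1,4)# 3/4 ok · (1,5)# 2/4 unhappy · (1,6)+ 1/4 unhappy · (1,7)# 1/3 unhappy
Row 2: (2,1)# 3/4 ok · (2,3)+ 0/7 unhappy · (2,4)# 6/7 ok · (2,6)+ 3/7 unhappy · (2,7)# 1/5 unhappy
Row 3: (3,1)# 3/4 ok · (3,2)# 4/7 unhappy · (3,3)# 5/7 ok · (3,4)# 5/7 ok · (3,5)# 5/7 ok · (3,6)+ 2/7 unhappy · (3,7)+ 2/5 unhappy
Row 4: (4,1)+ 1/4 unhappy · (4,2)# 4/7 unhappy · (4,3)+ 0/6 unhappy · (4,4)# 6/7 ok · (4,5)# 6/7 ok · (4,6)# 6/8 ok · (4,7)# 3/5 ok
Row 5: (5,1)+ 1/3 unhappy · (5,3)# 4/6 ok · (5,5)# 5/6 ok · (5,6)# 6/7 ok · (5,7)# 4/4 ok
Row 6: (6,2)# 1/3 unhappy · (6,3)+ 0/3 unhappy · (6,4)# 2/4 unhappy · (6,5)+ 0/3 unhappy · (6,7)# 2/2 ok
For instance (1,1) has only 0/2 same-type neighbors, below 3/5.

No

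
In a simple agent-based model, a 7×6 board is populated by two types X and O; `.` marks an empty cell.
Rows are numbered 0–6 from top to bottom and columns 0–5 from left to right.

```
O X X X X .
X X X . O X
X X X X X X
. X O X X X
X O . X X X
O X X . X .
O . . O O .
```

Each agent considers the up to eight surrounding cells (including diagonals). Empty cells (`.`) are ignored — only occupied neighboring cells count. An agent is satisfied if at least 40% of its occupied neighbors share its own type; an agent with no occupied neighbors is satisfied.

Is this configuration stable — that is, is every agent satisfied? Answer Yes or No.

Row 0: (0,0)O 0/3 not · (0,1)X 4/5 satisfied · (0,2)X 4/4 satisfied · (0,3)X 3/4 satisfied · (0,4)X 2/3 satisfied
Row 1: (1,0)X 4/5 satisfied · (1,1)X 7/8 satisfied · (1,2)X 7/7 satisfied · (1,4)O 0/6 not · (1,5)X 3/4 satisfied
Row 2: (2,0)X 4/4 satisfied · (2,1)X 6/7 satisfied · (2,2)X 6/7 satisfied · (2,3)X 5/7 satisfied · (2,4)X 6/7 satisfied · (2,5)X 4/5 satisfied
Row 3: (3,1)X 4/6 satisfied · (3,2)O 1/7 not · (3,3)X 6/7 satisfied · (3,4)X 8/8 satisfied · (3,5)X 5/5 satisfied
Row 4: (4,0)X 2/4 satisfied · (4,1)O 2/6 not · (4,3)X 5/6 satisfied · (4,4)X 6/6 satisfied · (4,5)X 4/4 satisfied
Row 5: (5,0)O 2/4 satisfied · (5,1)X 2/5 satisfied · (5,2)X 2/4 satisfied · (5,4)X 3/5 satisfied
Row 6: (6,0)O 1/2 satisfied · (6,3)O 1/3 not · (6,4)O 1/2 satisfied
For instance (0,0) has only 0/3 same-type neighbors, below 2/5.

No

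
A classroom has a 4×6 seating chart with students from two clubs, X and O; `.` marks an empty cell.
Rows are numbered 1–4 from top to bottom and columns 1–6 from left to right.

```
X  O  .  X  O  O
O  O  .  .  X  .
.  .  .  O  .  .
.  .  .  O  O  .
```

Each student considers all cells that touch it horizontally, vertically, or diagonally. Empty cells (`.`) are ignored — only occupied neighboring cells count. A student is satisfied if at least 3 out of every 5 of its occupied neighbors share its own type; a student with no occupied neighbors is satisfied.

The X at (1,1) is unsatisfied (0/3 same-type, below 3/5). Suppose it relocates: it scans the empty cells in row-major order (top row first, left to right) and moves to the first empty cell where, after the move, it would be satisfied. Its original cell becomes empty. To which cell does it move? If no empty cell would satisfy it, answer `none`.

Vacating (1,1). Empty cells in order:
  (1,3): 1/3 same-type → still unsatisfied.
  (2,3): 1/4 same-type → still unsatisfied.
  (2,4): 2/4 same-type → still unsatisfied.
  (2,6): 1/3 same-type → still unsatisfied.
  (3,1): 0/2 same-type → still unsatisfied.
  (3,2): 0/2 same-type → still unsatisfied.
  (3,3): 0/3 same-type → still unsatisfied.
  (3,5): 1/4 same-type → still unsatisfied.
  (3,6): 1/2 same-type → still unsatisfied.
  (4,1): 0/0 same-type → satisfied — stop here.

(4,1)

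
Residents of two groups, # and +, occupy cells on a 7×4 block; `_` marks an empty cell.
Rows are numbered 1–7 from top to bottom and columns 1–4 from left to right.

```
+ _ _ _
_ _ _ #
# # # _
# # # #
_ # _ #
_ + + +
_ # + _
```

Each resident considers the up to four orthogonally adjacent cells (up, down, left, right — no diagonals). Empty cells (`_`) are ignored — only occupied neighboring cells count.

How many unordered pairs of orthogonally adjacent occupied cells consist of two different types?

4

Scan each occupied cell's neighbors to the right and below so each pair is counted once.
From row 3: 0 unlike of 5 pairs (running 0/5).
From row 4: 0 unlike of 5 pairs (running 0/10).
From row 5: 2 unlike of 2 pairs (running 2/12).
From row 6: 1 unlike of 4 pairs (running 3/16).
From row 7: 1 unlike of 1 pairs (running 4/17).
Total adjacent occupied pairs: 17; unlike-type pairs: 4.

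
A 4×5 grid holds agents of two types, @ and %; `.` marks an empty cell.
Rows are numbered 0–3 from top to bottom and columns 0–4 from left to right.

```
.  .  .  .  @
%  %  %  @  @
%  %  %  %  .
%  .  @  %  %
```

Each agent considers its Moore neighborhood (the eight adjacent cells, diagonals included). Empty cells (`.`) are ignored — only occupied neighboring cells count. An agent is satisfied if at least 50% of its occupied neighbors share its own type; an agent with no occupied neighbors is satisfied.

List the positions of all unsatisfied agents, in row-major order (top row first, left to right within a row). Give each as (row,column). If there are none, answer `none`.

(0,4)@ 2/2 ok
(1,0)% 3/3 ok
(1,1)% 5/5 ok
(1,2)% 4/5 ok
(1,3)@ 2/5 unhappy
(1,4)@ 2/3 ok
(2,0)% 4/4 ok
(2,1)% 6/7 ok
(2,2)% 5/7 ok
(2,3)% 4/7 ok
(3,0)% 2/2 ok
(3,2)@ 0/4 unhappy
(3,3)% 3/4 ok
(3,4)% 2/2 ok

(1,3), (3,2)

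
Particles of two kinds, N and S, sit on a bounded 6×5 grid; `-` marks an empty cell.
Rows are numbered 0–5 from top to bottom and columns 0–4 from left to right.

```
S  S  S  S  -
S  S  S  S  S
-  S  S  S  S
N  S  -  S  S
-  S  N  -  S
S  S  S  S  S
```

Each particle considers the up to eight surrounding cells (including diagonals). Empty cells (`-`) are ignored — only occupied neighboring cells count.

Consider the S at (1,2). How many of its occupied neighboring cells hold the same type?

Occupied neighbors of (1,2): (0,1)=S, (0,2)=S, (0,3)=S, (1,1)=S, (1,3)=S, (2,1)=S, (2,2)=S, (2,3)=S.
Same type (S): 8 of 8.

8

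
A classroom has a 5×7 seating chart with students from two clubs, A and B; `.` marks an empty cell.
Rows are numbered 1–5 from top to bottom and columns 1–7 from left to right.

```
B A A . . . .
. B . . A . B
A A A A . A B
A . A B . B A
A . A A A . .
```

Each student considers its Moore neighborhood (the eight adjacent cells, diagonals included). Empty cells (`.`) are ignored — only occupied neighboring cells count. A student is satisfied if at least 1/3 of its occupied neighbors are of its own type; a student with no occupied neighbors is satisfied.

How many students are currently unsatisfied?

3

(1,1)B 1/2 ok
(1,2)A 1/3 ok
(1,3)A 1/2 ok
(2,2)B 1/6 unhappy
(2,5)A 2/2 ok
(2,7)B 1/2 ok
(3,1)A 2/3 ok
(3,2)A 4/5 ok
(3,3)A 3/5 ok
(3,4)A 3/4 ok
(3,6)A 2/5 ok
(3,7)B 2/4 ok
(4,1)A 3/3 ok
(4,3)A 5/6 ok
(4,4)B 0/6 unhappy
(4,6)B 1/4 unhappy
(4,7)A 1/3 ok
(5,1)A 1/1 ok
(5,3)A 2/3 ok
(5,4)A 3/4 ok
(5,5)A 1/3 ok
Unsatisfied: (2,2), (4,4), (4,6) — 3 in total.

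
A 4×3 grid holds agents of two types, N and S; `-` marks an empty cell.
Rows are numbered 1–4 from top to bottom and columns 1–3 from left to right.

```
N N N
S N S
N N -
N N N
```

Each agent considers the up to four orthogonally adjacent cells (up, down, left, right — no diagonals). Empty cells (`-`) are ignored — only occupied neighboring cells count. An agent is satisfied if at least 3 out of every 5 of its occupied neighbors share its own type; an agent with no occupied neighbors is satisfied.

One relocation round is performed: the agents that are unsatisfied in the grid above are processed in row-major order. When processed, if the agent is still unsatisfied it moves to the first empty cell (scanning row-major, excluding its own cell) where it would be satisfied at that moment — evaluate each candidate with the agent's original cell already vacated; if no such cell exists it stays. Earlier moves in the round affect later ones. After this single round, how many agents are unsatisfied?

Initially unsatisfied (in order): (1,1), (1,3), (2,1), (2,2), (2,3).
  (1,1) → (3,3).
  (1,3): no empty cell satisfies it; stays.
  (2,1): no empty cell satisfies it; stays.
  (2,2): no empty cell satisfies it; stays.
  (2,3): no empty cell satisfies it; stays.
Resulting grid:
- N N
S N S
N N N
N N N
Unsatisfied now: (1,3), (2,1), (2,2), (2,3).

4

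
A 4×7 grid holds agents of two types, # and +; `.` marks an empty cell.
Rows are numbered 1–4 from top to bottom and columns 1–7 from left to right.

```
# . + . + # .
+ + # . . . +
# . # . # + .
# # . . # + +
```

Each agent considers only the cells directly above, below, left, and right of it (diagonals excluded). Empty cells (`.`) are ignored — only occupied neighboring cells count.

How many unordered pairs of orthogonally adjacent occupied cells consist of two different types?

Scan each occupied cell's neighbors to the right and below so each pair is counted once.
From row 1: 3 unlike of 3 pairs (running 3/3).
From row 2: 2 unlike of 4 pairs (running 5/7).
From row 3: 1 unlike of 4 pairs (running 6/11).
From row 4: 1 unlike of 3 pairs (running 7/14).
Total adjacent occupied pairs: 14; unlike-type pairs: 7.

7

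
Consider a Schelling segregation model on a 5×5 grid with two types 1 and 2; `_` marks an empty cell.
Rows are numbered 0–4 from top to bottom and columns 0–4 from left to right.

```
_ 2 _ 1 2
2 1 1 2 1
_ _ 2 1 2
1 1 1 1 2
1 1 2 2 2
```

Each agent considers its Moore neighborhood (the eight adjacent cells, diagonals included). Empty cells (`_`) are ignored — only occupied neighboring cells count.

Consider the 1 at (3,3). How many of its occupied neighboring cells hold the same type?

2

Occupied neighbors of (3,3): (2,2)=2, (2,3)=1, (2,4)=2, (3,2)=1, (3,4)=2, (4,2)=2, (4,3)=2, (4,4)=2.
Same type (1): 2 of 8.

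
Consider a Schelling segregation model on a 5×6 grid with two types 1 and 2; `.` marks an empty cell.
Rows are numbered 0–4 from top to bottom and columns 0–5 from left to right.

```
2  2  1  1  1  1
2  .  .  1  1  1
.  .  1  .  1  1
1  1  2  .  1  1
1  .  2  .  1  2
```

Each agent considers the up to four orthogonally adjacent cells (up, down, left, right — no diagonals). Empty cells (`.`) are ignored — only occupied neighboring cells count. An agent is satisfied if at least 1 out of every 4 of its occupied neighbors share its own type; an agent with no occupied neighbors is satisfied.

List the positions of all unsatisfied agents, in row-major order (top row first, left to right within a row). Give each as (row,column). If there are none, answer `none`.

Row 0: (0,0)2 2/2 ok · (0,1)2 1/2 ok · (0,2)1 1/2 ok · (0,3)1 3/3 ok · (0,4)1 3/3 ok · (0,5)1 2/2 ok
Row 1: (1,0)2 1/1 ok · (1,3)1 2/2 ok · (1,4)1 4/4 ok · (1,5)1 3/3 ok
Row 2: (2,2)1 0/1 unhappy · (2,4)1 3/3 ok · (2,5)1 3/3 ok
Row 3: (3,0)1 2/2 ok · (3,1)1 1/2 ok · (3,2)2 1/3 ok · (3,4)1 3/3 ok · (3,5)1 2/3 ok
Row 4: (4,0)1 1/1 ok · (4,2)2 1/1 ok · (4,4)1 1/2 ok · (4,5)2 0/2 unhappy

(2,2), (4,5)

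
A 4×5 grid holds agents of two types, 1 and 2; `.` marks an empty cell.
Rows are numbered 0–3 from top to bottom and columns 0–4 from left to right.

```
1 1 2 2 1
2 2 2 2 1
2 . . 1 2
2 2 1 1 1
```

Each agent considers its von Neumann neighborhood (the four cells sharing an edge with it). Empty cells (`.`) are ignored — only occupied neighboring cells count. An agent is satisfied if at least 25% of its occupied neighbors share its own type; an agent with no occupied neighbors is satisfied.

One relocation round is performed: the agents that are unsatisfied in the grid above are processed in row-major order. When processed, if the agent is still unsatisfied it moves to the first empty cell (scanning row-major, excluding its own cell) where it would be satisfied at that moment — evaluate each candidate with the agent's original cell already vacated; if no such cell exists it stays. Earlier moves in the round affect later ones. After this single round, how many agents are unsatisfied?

0

Initially unsatisfied (in order): (2,4).
  (2,4) → (2,1).
Resulting grid:
1 1 2 2 1
2 2 2 2 1
2 2 . 1 .
2 2 1 1 1
All satisfied now.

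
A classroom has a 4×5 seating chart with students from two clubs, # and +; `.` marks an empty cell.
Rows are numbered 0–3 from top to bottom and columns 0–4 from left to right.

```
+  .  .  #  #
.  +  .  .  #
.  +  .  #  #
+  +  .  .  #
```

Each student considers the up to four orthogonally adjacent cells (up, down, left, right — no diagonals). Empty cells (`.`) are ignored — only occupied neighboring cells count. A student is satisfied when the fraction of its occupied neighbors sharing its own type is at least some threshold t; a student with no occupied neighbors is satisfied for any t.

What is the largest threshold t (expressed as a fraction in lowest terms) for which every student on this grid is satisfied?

(0,0)+ — no occupied neighbors
(0,3)# 1/1
(0,4)# 2/2
(1,1)+ 1/1
(1,4)# 2/2
(2,1)+ 2/2
(2,3)# 1/1
(2,4)# 3/3
(3,0)+ 1/1
(3,1)+ 2/2
(3,4)# 1/1
The smallest same-type fraction is 1/1 at (0,3), which reduces to 1/1. Any threshold above that leaves this student unsatisfied.

1/1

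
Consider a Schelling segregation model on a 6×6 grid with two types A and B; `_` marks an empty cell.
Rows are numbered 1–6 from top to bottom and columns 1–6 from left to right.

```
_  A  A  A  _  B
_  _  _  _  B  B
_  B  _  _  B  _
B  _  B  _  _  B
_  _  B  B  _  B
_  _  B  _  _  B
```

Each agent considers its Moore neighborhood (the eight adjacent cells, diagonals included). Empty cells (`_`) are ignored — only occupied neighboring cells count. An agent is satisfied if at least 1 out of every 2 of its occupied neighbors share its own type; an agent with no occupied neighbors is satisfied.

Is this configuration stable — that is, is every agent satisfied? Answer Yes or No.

Yes

(1,2)A 1/1 ok
(1,3)A 2/2 ok
(1,4)A 1/2 ok
(1,6)B 2/2 ok
(2,5)B 3/4 ok
(2,6)B 3/3 ok
(3,2)B 2/2 ok
(3,5)B 3/3 ok
(4,1)B 1/1 ok
(4,3)B 3/3 ok
(4,6)B 2/2 ok
(5,3)B 3/3 ok
(5,4)B 3/3 ok
(5,6)B 2/2 ok
(6,3)B 2/2 ok
(6,6)B 1/1 ok
All meet the threshold, so the configuration is stable.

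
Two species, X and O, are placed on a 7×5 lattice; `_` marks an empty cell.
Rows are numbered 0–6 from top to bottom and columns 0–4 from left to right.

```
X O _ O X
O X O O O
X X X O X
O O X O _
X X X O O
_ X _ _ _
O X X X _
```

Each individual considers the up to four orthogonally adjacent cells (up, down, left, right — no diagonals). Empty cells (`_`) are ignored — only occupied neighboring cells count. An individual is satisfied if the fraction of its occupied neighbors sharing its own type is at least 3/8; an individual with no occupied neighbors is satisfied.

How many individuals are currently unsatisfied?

12

Row 0: (0,0)X 0/2 ✗ · (0,1)O 0/2 ✗ · (0,3)O 1/2 ✓ · (0,4)X 0/2 ✗
Row 1: (1,0)O 0/3 ✗ · (1,1)X 1/4 ✗ · (1,2)O 1/3 ✗ · (1,3)O 4/4 ✓ · (1,4)O 1/3 ✗
Row 2: (2,0)X 1/3 ✗ · (2,1)X 3/4 ✓ · (2,2)X 2/4 ✓ · (2,3)O 2/4 ✓ · (2,4)X 0/2 ✗
Row 3: (3,0)O 1/3 ✗ · (3,1)O 1/4 ✗ · (3,2)X 2/4 ✓ · (3,3)O 2/3 ✓
Row 4: (4,0)X 1/2 ✓ · (4,1)X 3/4 ✓ · (4,2)X 2/3 ✓ · (4,3)O 2/3 ✓ · (4,4)O 1/1 ✓
Row 5: (5,1)X 2/2 ✓
Row 6: (6,0)O 0/1 ✗ · (6,1)X 2/3 ✓ · (6,2)X 2/2 ✓ · (6,3)X 1/1 ✓
Unsatisfied: (0,0), (0,1), (0,4), (1,0), (1,1), (1,2), (1,4), (2,0), (2,4), (3,0), (3,1), (6,0) — 12 in total.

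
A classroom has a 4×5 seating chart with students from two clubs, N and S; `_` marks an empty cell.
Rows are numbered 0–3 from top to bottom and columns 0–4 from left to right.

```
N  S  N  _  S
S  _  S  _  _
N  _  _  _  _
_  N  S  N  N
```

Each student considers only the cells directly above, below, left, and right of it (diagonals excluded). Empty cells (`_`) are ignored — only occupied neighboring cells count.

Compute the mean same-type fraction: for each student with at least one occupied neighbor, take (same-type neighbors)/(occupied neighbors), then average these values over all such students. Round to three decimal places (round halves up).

(0,0)N 0/2
(0,1)S 0/2
(0,2)N 0/2
(0,4)S — no occupied neighbors
(1,0)S 0/2
(1,2)S 0/1
(2,0)N 0/1
(3,1)N 0/1
(3,2)S 0/2
(3,3)N 1/2
(3,4)N 1/1
Sum over 10 students: 0/2 + 0/2 + 0/2 + 0/2 + 0/1 + 0/1 + 0/1 + 0/2 + 1/2 + 1/1 = 3/2; mean = 3/2 ÷ 10 = 3/20 = 0.15 → 0.150.

0.150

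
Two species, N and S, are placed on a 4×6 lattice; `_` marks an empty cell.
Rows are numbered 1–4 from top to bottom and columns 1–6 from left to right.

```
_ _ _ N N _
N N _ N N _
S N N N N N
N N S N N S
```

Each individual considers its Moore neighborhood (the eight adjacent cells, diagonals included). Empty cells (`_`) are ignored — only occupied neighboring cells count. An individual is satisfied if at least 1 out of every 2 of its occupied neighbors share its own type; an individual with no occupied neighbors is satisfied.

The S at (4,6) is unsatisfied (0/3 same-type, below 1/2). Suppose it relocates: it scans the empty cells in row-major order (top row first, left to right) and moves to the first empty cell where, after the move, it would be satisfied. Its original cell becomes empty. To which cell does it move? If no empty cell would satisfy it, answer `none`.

Vacating (4,6). Empty cells in order:
  (1,1): 0/2 same-type → still unsatisfied.
  (1,2): 0/2 same-type → still unsatisfied.
  (1,3): 0/3 same-type → still unsatisfied.
  (1,6): 0/2 same-type → still unsatisfied.
  (2,3): 0/6 same-type → still unsatisfied.
  (2,6): 0/4 same-type → still unsatisfied.

none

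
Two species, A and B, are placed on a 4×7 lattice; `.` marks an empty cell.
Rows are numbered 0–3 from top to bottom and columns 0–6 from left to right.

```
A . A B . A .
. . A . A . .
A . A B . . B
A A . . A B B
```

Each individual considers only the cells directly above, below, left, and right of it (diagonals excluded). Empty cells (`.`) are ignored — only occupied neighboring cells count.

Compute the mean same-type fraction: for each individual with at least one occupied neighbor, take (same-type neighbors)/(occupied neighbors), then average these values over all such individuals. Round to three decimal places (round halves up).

(0,0)A — no occupied neighbors
(0,2)A 1/2
(0,3)B 0/1
(0,5)A — no occupied neighbors
(1,2)A 2/2
(1,4)A — no occupied neighbors
(2,0)A 1/1
(2,2)A 1/2
(2,3)B 0/1
(2,6)B 1/1
(3,0)A 2/2
(3,1)A 1/1
(3,4)A 0/1
(3,5)B 1/2
(3,6)B 2/2
Sum over 12 individuals: 1/2 + 0/1 + 2/2 + 1/1 + 1/2 + 0/1 + 1/1 + 2/2 + 1/1 + 0/1 + 1/2 + 2/2 = 15/2; mean = 15/2 ÷ 12 = 5/8 = 0.625 → 0.625.

0.625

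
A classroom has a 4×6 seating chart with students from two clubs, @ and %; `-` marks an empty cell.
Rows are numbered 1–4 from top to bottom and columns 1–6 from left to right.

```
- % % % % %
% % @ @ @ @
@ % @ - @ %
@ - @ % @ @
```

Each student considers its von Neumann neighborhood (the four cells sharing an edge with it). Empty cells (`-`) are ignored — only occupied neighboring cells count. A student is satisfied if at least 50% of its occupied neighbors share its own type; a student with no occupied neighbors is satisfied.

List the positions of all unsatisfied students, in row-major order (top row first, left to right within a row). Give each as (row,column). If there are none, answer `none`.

(2,6), (3,1), (3,2), (3,6), (4,4)

(1,2)% 2/2 ✓
(1,3)% 2/3 ✓
(1,4)% 2/3 ✓
(1,5)% 2/3 ✓
(1,6)% 1/2 ✓
(2,1)% 1/2 ✓
(2,2)% 3/4 ✓
(2,3)@ 2/4 ✓
(2,4)@ 2/3 ✓
(2,5)@ 3/4 ✓
(2,6)@ 1/3 ✗
(3,1)@ 1/3 ✗
(3,2)% 1/3 ✗
(3,3)@ 2/3 ✓
(3,5)@ 2/3 ✓
(3,6)% 0/3 ✗
(4,1)@ 1/1 ✓
(4,3)@ 1/2 ✓
(4,4)% 0/2 ✗
(4,5)@ 2/3 ✓
(4,6)@ 1/2 ✓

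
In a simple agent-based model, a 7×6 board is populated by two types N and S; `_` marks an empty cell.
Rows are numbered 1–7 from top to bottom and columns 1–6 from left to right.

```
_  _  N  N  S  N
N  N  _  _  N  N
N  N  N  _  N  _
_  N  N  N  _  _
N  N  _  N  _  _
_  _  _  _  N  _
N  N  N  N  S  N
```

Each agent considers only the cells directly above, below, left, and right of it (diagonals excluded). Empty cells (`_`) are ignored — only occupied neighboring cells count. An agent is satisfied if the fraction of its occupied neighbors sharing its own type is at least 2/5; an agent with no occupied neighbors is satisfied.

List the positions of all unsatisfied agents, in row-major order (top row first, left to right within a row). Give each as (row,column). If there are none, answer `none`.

(1,5), (6,5), (7,5), (7,6)

Row 1: (1,3)N 1/1 ✓ · (1,4)N 1/2 ✓ · (1,5)S 0/3 ✗ · (1,6)N 1/2 ✓
Row 2: (2,1)N 2/2 ✓ · (2,2)N 2/2 ✓ · (2,5)N 2/3 ✓ · (2,6)N 2/2 ✓
Row 3: (3,1)N 2/2 ✓ · (3,2)N 4/4 ✓ · (3,3)N 2/2 ✓ · (3,5)N 1/1 ✓
Row 4: (4,2)N 3/3 ✓ · (4,3)N 3/3 ✓ · (4,4)N 2/2 ✓
Row 5: (5,1)N 1/1 ✓ · (5,2)N 2/2 ✓ · (5,4)N 1/1 ✓
Row 6: (6,5)N 0/1 ✗
Row 7: (7,1)N 1/1 ✓ · (7,2)N 2/2 ✓ · (7,3)N 2/2 ✓ · (7,4)N 1/2 ✓ · (7,5)S 0/3 ✗ · (7,6)N 0/1 ✗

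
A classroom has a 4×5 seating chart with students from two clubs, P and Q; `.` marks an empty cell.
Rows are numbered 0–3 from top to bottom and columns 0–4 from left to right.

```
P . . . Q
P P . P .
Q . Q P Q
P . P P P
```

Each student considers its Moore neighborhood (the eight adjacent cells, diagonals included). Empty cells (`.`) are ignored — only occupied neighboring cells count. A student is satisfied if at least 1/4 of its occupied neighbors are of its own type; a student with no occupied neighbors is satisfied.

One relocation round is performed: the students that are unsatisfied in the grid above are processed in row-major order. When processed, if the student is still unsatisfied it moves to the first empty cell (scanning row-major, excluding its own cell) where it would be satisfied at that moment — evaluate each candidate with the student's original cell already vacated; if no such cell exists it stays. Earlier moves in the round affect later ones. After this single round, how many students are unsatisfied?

Initially unsatisfied (in order): (0,4), (2,0), (2,2), (2,4), (3,0).
  (0,4) → (1,2).
  (2,0) → (0,1).
  (2,2) → (0,2).
  (2,4) → (0,3).
  (3,0): now satisfied by earlier moves; stays.
Resulting grid:
P Q Q Q .
P P Q P .
. . . P .
P . P P P
All satisfied now.

0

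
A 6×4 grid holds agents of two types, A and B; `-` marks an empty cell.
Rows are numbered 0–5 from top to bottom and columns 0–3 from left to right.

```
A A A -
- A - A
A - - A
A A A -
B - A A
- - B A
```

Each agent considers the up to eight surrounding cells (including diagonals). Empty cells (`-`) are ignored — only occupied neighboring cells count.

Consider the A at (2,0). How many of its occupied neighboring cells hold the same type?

3

Occupied neighbors of (2,0): (1,1)=A, (3,0)=A, (3,1)=A.
Same type (A): 3 of 3.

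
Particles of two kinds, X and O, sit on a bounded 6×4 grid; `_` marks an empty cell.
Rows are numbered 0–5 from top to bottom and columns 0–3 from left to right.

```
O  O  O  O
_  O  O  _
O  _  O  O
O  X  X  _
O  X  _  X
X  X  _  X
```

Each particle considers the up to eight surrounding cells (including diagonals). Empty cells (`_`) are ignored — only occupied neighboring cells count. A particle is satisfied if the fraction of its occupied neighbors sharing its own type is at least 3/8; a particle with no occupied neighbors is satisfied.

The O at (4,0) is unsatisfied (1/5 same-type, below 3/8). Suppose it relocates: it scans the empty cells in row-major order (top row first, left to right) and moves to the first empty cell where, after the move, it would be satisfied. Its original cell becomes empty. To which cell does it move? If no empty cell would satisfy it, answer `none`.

(1,0)

Vacating (4,0). Empty cells in order:
  (1,0): 4/4 same-type → satisfied — stop here.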